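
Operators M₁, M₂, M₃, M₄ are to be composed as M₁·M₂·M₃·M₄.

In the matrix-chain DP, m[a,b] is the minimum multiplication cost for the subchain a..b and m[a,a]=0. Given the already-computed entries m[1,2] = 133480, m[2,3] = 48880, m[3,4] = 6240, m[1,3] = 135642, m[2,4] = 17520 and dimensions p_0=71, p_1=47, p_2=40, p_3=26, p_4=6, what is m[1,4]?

m[1,4] = min over k∈[1,3] of m[1,k]+m[k+1,4]+p_{0}·p_k·p_{4}.
k=1: 0 + 17520 + 71·47·6 = 37542; k=2: 133480 + 6240 + 71·40·6 = 156760; k=3: 135642 + 0 + 71·26·6 = 146718.
Minimum: 37542 at k=1.

37542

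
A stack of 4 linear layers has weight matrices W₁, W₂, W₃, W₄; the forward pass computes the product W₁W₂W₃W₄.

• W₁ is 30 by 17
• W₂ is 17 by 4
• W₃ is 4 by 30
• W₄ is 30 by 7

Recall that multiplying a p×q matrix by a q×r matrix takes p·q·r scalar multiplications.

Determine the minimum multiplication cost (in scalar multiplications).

Adjacent pairs: W₁W₂ = 30·17·4 = 2040; W₂W₃ = 17·4·30 = 2040; W₃W₄ = 4·30·7 = 840.
Length 3: W₁..W₃: k=1: 0+2040+30·17·30=17340; k=2: 2040+0+30·4·30=5640 → min 5640 | W₂..W₄: k=2: 0+840+17·4·7=1316; k=3: 2040+0+17·30·7=5610 → min 1316.
Length 4: W₁..W₄: k=1: 0+1316+30·17·7=4886; k=2: 2040+840+30·4·7=3720; k=3: 5640+0+30·30·7=11940 → min 3720.
Optimal order: ((W₁W₂)(W₃W₄)) with cost 3720.

3720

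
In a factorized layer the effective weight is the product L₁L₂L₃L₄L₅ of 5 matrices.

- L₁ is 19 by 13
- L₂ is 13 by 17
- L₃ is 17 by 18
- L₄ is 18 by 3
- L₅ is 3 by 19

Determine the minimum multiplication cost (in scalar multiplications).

3405

Adjacent pairs: L₁L₂ = 19·13·17 = 4199; L₂L₃ = 13·17·18 = 3978; L₃L₄ = 17·18·3 = 918; L₄L₅ = 18·3·19 = 1026.
Length 3: L₁..L₃: k=1: 0+3978+19·13·18=8424; k=2: 4199+0+19·17·18=10013 → min 8424 | L₂..L₄: k=2: 0+918+13·17·3=1581; k=3: 3978+0+13·18·3=4680 → min 1581 | L₃..L₅: k=3: 0+1026+17·18·19=6840; k=4: 918+0+17·3·19=1887 → min 1887.
Length 4: L₁..L₄: k=1: 0+1581+19·13·3=2322; k=2: 4199+918+19·17·3=6086; k=3: 8424+0+19·18·3=9450 → min 2322 | L₂..L₅: k=2: 0+1887+13·17·19=6086; k=3: 3978+1026+13·18·19=9450; k=4: 1581+0+13·3·19=2322 → min 2322.
Length 5: L₁..L₅: k=1: 0+2322+19·13·19=7015; k=2: 4199+1887+19·17·19=12223; k=3: 8424+1026+19·18·19=15948; k=4: 2322+0+19·3·19=3405 → min 3405.
Optimal order: ((L₁(L₂(L₃L₄)))L₅) with cost 3405.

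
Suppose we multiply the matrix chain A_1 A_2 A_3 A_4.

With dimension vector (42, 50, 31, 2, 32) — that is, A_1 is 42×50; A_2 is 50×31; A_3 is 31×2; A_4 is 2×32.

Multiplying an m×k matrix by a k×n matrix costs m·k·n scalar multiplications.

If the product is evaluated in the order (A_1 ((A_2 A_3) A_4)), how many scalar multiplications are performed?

73500

(A_2 A_3): 50×31 by 31×2 → 50×2, cost 50·31·2 = 3100
((A_2 A_3) A_4): 50×2 by 2×32 → 50×32, cost 50·2·32 = 3200; cumulative 6300
(A_1 ((A_2 A_3) A_4)): 42×50 by 50×32 → 42×32, cost 42·50·32 = 67200; cumulative 73500
Total: 73500 scalar multiplications.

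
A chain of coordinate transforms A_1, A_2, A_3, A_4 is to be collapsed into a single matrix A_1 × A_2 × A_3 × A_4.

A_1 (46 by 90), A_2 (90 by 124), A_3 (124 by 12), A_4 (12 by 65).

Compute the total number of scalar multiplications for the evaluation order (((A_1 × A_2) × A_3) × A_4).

617688

(A_1 × A_2): 46×90 by 90×124 → 46×124, cost 46·90·124 = 513360
((A_1 × A_2) × A_3): 46×124 by 124×12 → 46×12, cost 46·124·12 = 68448; cumulative 581808
(((A_1 × A_2) × A_3) × A_4): 46×12 by 12×65 → 46×65, cost 46·12·65 = 35880; cumulative 617688
Total: 617688 scalar multiplications.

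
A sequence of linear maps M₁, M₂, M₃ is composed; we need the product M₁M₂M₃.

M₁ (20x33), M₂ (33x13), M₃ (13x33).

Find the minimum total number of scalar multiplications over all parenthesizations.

Order (M₁(M₂M₃)): (M₂M₃): 33×13 by 13×33 → 33×33, cost 33·13·33 = 14157; (M₁(M₂M₃)): 20×33 by 33×33 → 20×33, cost 20·33·33 = 21780; cumulative 35937. Total 35937.
Order ((M₁M₂)M₃): (M₁M₂): 20×33 by 33×13 → 20×13, cost 20·33·13 = 8580; ((M₁M₂)M₃): 20×13 by 13×33 → 20×33, cost 20·13·33 = 8580; cumulative 17160. Total 17160.
Minimum: 17160.

17160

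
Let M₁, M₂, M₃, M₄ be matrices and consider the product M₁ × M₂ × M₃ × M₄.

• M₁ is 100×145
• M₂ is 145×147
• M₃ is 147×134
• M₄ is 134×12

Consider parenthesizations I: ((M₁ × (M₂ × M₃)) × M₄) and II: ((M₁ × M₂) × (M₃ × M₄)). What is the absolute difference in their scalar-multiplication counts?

Order I = ((M₁ × (M₂ × M₃)) × M₄): (M₂ × M₃): 145×147 by 147×134 → 145×134, cost 145·147·134 = 2856210; (M₁ × (M₂ × M₃)): 100×145 by 145×134 → 100×134, cost 100·145·134 = 1943000; cumulative 4799210; ((M₁ × (M₂ × M₃)) × M₄): 100×134 by 134×12 → 100×12, cost 100·134·12 = 160800; cumulative 4960010. Total 4960010.
Order II = ((M₁ × M₂) × (M₃ × M₄)): (M₁ × M₂): 100×145 by 145×147 → 100×147, cost 100·145·147 = 2131500; (M₃ × M₄): 147×134 by 134×12 → 147×12, cost 147·134·12 = 236376; ((M₁ × M₂) × (M₃ × M₄)): 100×147 by 147×12 → 100×12, cost 100·147·12 = 176400; cumulative 2544276. Total 2544276.
Difference: |4960010 − 2544276| = 2415734.

2415734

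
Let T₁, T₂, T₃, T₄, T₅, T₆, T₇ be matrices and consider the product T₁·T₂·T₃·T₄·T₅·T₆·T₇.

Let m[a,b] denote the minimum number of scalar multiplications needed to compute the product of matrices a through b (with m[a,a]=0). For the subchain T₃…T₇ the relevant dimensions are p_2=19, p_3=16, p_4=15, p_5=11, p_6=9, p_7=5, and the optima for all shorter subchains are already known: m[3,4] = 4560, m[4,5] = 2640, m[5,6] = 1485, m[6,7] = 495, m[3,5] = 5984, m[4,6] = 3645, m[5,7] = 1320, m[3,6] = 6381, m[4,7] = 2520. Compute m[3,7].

m[3,7] = min over k∈[3,6] of m[3,k]+m[k+1,7]+p_{2}·p_k·p_{7}.
k=3: 0 + 2520 + 19·16·5 = 4040; k=4: 4560 + 1320 + 19·15·5 = 7305; k=5: 5984 + 495 + 19·11·5 = 7524; k=6: 6381 + 0 + 19·9·5 = 7236.
Minimum: 4040 at k=3.

4040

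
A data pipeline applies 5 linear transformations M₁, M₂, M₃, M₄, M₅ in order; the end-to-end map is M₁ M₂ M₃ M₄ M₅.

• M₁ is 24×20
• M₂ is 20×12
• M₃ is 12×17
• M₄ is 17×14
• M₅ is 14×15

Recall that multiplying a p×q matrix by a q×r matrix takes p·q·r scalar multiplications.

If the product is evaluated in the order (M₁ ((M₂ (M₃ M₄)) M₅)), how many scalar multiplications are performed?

17616

(M₃ M₄): 12×17 by 17×14 → 12×14, cost 12·17·14 = 2856
(M₂ (M₃ M₄)): 20×12 by 12×14 → 20×14, cost 20·12·14 = 3360; cumulative 6216
((M₂ (M₃ M₄)) M₅): 20×14 by 14×15 → 20×15, cost 20·14·15 = 4200; cumulative 10416
(M₁ ((M₂ (M₃ M₄)) M₅)): 24×20 by 20×15 → 24×15, cost 24·20·15 = 7200; cumulative 17616
Total: 17616 scalar multiplications.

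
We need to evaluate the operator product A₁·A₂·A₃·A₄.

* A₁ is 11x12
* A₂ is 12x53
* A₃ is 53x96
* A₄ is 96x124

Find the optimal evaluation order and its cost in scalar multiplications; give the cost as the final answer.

Adjacent pairs: A₁A₂ = 11·12·53 = 6996; A₂A₃ = 12·53·96 = 61056; A₃A₄ = 53·96·124 = 630912.
Length 3: A₁..A₃: k=1: 0+61056+11·12·96=73728; k=2: 6996+0+11·53·96=62964 → min 62964 | A₂..A₄: k=2: 0+630912+12·53·124=709776; k=3: 61056+0+12·96·124=203904 → min 203904.
Length 4: A₁..A₄: k=1: 0+203904+11·12·124=220272; k=2: 6996+630912+11·53·124=710200; k=3: 62964+0+11·96·124=193908 → min 193908.
Optimal parenthesization: (((A₁·A₂)·A₃)·A₄) with cost 193908.

193908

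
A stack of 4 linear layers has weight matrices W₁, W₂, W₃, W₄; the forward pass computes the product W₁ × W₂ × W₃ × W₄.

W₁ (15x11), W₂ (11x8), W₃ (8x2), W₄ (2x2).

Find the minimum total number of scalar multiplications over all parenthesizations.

538

Adjacent pairs: W₁W₂ = 15·11·8 = 1320; W₂W₃ = 11·8·2 = 176; W₃W₄ = 8·2·2 = 32.
Length 3: W₁..W₃: k=1: 0+176+15·11·2=506; k=2: 1320+0+15·8·2=1560 → min 506 | W₂..W₄: k=2: 0+32+11·8·2=208; k=3: 176+0+11·2·2=220 → min 208.
Length 4: W₁..W₄: k=1: 0+208+15·11·2=538; k=2: 1320+32+15·8·2=1592; k=3: 506+0+15·2·2=566 → min 538.
Optimal order: (W₁ × (W₂ × (W₃ × W₄))) with cost 538.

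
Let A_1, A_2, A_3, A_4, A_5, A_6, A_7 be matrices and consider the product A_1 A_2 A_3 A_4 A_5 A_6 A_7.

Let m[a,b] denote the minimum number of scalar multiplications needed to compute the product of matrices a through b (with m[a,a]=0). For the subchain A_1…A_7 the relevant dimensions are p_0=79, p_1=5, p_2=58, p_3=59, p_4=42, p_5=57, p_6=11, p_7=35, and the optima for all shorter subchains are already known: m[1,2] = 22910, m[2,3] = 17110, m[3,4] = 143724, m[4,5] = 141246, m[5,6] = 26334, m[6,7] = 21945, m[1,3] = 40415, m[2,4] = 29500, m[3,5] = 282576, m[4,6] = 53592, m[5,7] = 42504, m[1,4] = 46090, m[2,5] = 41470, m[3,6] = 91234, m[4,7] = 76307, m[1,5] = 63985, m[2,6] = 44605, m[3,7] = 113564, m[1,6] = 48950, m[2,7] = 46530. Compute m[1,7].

m[1,7] = min over k∈[1,6] of m[1,k]+m[k+1,7]+p_{0}·p_k·p_{7}.
k=1: 0 + 46530 + 79·5·35 = 60355; k=2: 22910 + 113564 + 79·58·35 = 296844; k=3: 40415 + 76307 + 79·59·35 = 279857; k=4: 46090 + 42504 + 79·42·35 = 204724; k=5: 63985 + 21945 + 79·57·35 = 243535; k=6: 48950 + 0 + 79·11·35 = 79365.
Minimum: 60355 at k=1.

60355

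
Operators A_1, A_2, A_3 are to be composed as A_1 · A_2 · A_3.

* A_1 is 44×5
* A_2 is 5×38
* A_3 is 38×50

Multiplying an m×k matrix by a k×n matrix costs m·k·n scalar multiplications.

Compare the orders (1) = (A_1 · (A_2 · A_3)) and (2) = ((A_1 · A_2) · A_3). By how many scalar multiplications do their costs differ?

Order (1) = (A_1 · (A_2 · A_3)): (A_2 · A_3): 5×38 by 38×50 → 5×50, cost 5·38·50 = 9500; (A_1 · (A_2 · A_3)): 44×5 by 5×50 → 44×50, cost 44·5·50 = 11000; cumulative 20500. Total 20500.
Order (2) = ((A_1 · A_2) · A_3): (A_1 · A_2): 44×5 by 5×38 → 44×38, cost 44·5·38 = 8360; ((A_1 · A_2) · A_3): 44×38 by 38×50 → 44×50, cost 44·38·50 = 83600; cumulative 91960. Total 91960.
Difference: |20500 − 91960| = 71460.

71460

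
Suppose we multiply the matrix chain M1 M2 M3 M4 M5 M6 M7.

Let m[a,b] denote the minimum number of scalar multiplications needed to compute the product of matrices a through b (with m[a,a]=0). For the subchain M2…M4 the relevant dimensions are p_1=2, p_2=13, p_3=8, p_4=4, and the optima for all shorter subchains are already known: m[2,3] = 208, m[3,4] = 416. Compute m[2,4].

272

m[2,4] = min over k∈[2,3] of m[2,k]+m[k+1,4]+p_{1}·p_k·p_{4}.
k=2: 0 + 416 + 2·13·4 = 520; k=3: 208 + 0 + 2·8·4 = 272.
Minimum: 272 at k=3.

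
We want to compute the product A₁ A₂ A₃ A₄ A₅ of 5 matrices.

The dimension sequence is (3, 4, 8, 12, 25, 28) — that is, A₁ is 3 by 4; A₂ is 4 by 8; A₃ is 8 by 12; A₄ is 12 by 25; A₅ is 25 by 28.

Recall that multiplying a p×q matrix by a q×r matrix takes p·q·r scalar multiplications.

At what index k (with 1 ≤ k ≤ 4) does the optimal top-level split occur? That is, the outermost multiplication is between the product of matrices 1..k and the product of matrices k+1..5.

Adjacent pairs: A₁A₂ = 3·4·8 = 96; A₂A₃ = 4·8·12 = 384; A₃A₄ = 8·12·25 = 2400; A₄A₅ = 12·25·28 = 8400.
Length 3: A₁..A₃: k=1: 0+384+3·4·12=528; k=2: 96+0+3·8·12=384 → min 384 | A₂..A₄: k=2: 0+2400+4·8·25=3200; k=3: 384+0+4·12·25=1584 → min 1584 | A₃..A₅: k=3: 0+8400+8·12·28=11088; k=4: 2400+0+8·25·28=8000 → min 8000.
Length 4: A₁..A₄: k=1: 0+1584+3·4·25=1884; k=2: 96+2400+3·8·25=3096; k=3: 384+0+3·12·25=1284 → min 1284 | A₂..A₅: k=2: 0+8000+4·8·28=8896; k=3: 384+8400+4·12·28=10128; k=4: 1584+0+4·25·28=4384 → min 4384.
Top-level splits: k=1: (A₁..A₁)·(A₂..A₅) → 0+4384+3·4·28 = 4720; k=2: (A₁..A₂)·(A₃..A₅) → 96+8000+3·8·28 = 8768; k=3: (A₁..A₃)·(A₄..A₅) → 384+8400+3·12·28 = 9792; k=4: (A₁..A₄)·(A₅..A₅) → 1284+0+3·25·28 = 3384.
Best split is after A₄, i.e. k = 4.

4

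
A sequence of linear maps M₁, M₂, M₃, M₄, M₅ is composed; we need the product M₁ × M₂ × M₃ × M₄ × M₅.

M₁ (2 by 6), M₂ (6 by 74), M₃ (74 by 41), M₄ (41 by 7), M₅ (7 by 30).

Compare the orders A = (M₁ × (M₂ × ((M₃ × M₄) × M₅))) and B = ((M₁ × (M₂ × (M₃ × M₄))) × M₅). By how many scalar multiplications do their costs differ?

25608

Order A = (M₁ × (M₂ × ((M₃ × M₄) × M₅))): (M₃ × M₄): 74×41 by 41×7 → 74×7, cost 74·41·7 = 21238; ((M₃ × M₄) × M₅): 74×7 by 7×30 → 74×30, cost 74·7·30 = 15540; cumulative 36778; (M₂ × ((M₃ × M₄) × M₅)): 6×74 by 74×30 → 6×30, cost 6·74·30 = 13320; cumulative 50098; (M₁ × (M₂ × ((M₃ × M₄) × M₅))): 2×6 by 6×30 → 2×30, cost 2·6·30 = 360; cumulative 50458. Total 50458.
Order B = ((M₁ × (M₂ × (M₃ × M₄))) × M₅): (M₃ × M₄): 74×41 by 41×7 → 74×7, cost 74·41·7 = 21238; (M₂ × (M₃ × M₄)): 6×74 by 74×7 → 6×7, cost 6·74·7 = 3108; cumulative 24346; (M₁ × (M₂ × (M₃ × M₄))): 2×6 by 6×7 → 2×7, cost 2·6·7 = 84; cumulative 24430; ((M₁ × (M₂ × (M₃ × M₄))) × M₅): 2×7 by 7×30 → 2×30, cost 2·7·30 = 420; cumulative 24850. Total 24850.
Difference: |50458 − 24850| = 25608.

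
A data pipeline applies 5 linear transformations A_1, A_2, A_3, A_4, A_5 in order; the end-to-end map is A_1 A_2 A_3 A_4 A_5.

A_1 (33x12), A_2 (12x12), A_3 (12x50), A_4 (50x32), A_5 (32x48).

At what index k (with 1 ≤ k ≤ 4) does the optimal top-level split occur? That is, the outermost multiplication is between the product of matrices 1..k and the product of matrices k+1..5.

Adjacent pairs: A_1A_2 = 33·12·12 = 4752; A_2A_3 = 12·12·50 = 7200; A_3A_4 = 12·50·32 = 19200; A_4A_5 = 50·32·48 = 76800.
Length 3: A_1..A_3: k=1: 0+7200+33·12·50=27000; k=2: 4752+0+33·12·50=24552 → min 24552 | A_2..A_4: k=2: 0+19200+12·12·32=23808; k=3: 7200+0+12·50·32=26400 → min 23808 | A_3..A_5: k=3: 0+76800+12·50·48=105600; k=4: 19200+0+12·32·48=37632 → min 37632.
Length 4: A_1..A_4: k=1: 0+23808+33·12·32=36480; k=2: 4752+19200+33·12·32=36624; k=3: 24552+0+33·50·32=77352 → min 36480 | A_2..A_5: k=2: 0+37632+12·12·48=44544; k=3: 7200+76800+12·50·48=112800; k=4: 23808+0+12·32·48=42240 → min 42240.
Top-level splits: k=1: (A_1..A_1)·(A_2..A_5) → 0+42240+33·12·48 = 61248; k=2: (A_1..A_2)·(A_3..A_5) → 4752+37632+33·12·48 = 61392; k=3: (A_1..A_3)·(A_4..A_5) → 24552+76800+33·50·48 = 180552; k=4: (A_1..A_4)·(A_5..A_5) → 36480+0+33·32·48 = 87168.
Best split is after A_1, i.e. k = 1.

1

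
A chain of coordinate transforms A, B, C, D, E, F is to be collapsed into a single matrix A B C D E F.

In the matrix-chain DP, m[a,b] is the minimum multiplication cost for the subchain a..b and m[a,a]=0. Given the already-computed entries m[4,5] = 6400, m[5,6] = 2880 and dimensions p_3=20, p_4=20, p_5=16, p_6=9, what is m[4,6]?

m[4,6] = min over k∈[4,5] of m[4,k]+m[k+1,6]+p_{3}·p_k·p_{6}.
k=4: 0 + 2880 + 20·20·9 = 6480; k=5: 6400 + 0 + 20·16·9 = 9280.
Minimum: 6480 at k=4.

6480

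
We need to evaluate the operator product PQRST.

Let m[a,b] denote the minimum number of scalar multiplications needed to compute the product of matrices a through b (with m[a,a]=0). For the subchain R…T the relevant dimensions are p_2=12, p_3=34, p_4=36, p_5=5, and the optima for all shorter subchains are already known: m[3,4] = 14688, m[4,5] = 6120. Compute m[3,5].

8160

m[3,5] = min over k∈[3,4] of m[3,k]+m[k+1,5]+p_{2}·p_k·p_{5}.
k=3: 0 + 6120 + 12·34·5 = 8160; k=4: 14688 + 0 + 12·36·5 = 16848.
Minimum: 8160 at k=3.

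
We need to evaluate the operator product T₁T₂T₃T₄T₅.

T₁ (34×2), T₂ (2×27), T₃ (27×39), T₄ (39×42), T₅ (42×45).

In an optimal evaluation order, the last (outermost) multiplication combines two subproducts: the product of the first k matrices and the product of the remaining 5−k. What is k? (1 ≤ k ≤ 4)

Adjacent pairs: T₁T₂ = 34·2·27 = 1836; T₂T₃ = 2·27·39 = 2106; T₃T₄ = 27·39·42 = 44226; T₄T₅ = 39·42·45 = 73710.
Length 3: T₁..T₃: k=1: 0+2106+34·2·39=4758; k=2: 1836+0+34·27·39=37638 → min 4758 | T₂..T₄: k=2: 0+44226+2·27·42=46494; k=3: 2106+0+2·39·42=5382 → min 5382 | T₃..T₅: k=3: 0+73710+27·39·45=121095; k=4: 44226+0+27·42·45=95256 → min 95256.
Length 4: T₁..T₄: k=1: 0+5382+34·2·42=8238; k=2: 1836+44226+34·27·42=84618; k=3: 4758+0+34·39·42=60450 → min 8238 | T₂..T₅: k=2: 0+95256+2·27·45=97686; k=3: 2106+73710+2·39·45=79326; k=4: 5382+0+2·42·45=9162 → min 9162.
Top-level splits: k=1: (T₁..T₁)·(T₂..T₅) → 0+9162+34·2·45 = 12222; k=2: (T₁..T₂)·(T₃..T₅) → 1836+95256+34·27·45 = 138402; k=3: (T₁..T₃)·(T₄..T₅) → 4758+73710+34·39·45 = 138138; k=4: (T₁..T₄)·(T₅..T₅) → 8238+0+34·42·45 = 72498.
Best split is after T₁, i.e. k = 1.

1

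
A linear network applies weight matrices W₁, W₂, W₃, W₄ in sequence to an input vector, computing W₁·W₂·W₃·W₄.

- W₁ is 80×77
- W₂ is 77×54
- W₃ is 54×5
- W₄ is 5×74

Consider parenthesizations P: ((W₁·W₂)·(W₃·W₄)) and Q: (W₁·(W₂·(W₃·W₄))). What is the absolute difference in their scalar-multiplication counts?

Order P = ((W₁·W₂)·(W₃·W₄)): (W₁·W₂): 80×77 by 77×54 → 80×54, cost 80·77·54 = 332640; (W₃·W₄): 54×5 by 5×74 → 54×74, cost 54·5·74 = 19980; ((W₁·W₂)·(W₃·W₄)): 80×54 by 54×74 → 80×74, cost 80·54·74 = 319680; cumulative 672300. Total 672300.
Order Q = (W₁·(W₂·(W₃·W₄))): (W₃·W₄): 54×5 by 5×74 → 54×74, cost 54·5·74 = 19980; (W₂·(W₃·W₄)): 77×54 by 54×74 → 77×74, cost 77·54·74 = 307692; cumulative 327672; (W₁·(W₂·(W₃·W₄))): 80×77 by 77×74 → 80×74, cost 80·77·74 = 455840; cumulative 783512. Total 783512.
Difference: |672300 − 783512| = 111212.

111212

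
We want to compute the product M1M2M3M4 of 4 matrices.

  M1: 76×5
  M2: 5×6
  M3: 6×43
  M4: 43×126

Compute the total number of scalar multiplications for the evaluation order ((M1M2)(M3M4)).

(M1M2): 76×5 by 5×6 → 76×6, cost 76·5·6 = 2280
(M3M4): 6×43 by 43×126 → 6×126, cost 6·43·126 = 32508
((M1M2)(M3M4)): 76×6 by 6×126 → 76×126, cost 76·6·126 = 57456; cumulative 92244
Total: 92244 scalar multiplications.

92244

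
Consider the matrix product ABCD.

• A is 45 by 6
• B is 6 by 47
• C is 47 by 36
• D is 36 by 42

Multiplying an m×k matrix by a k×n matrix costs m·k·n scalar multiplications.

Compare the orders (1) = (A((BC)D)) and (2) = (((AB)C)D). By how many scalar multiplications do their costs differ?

126306

Order (1) = (A((BC)D)): (BC): 6×47 by 47×36 → 6×36, cost 6·47·36 = 10152; ((BC)D): 6×36 by 36×42 → 6×42, cost 6·36·42 = 9072; cumulative 19224; (A((BC)D)): 45×6 by 6×42 → 45×42, cost 45·6·42 = 11340; cumulative 30564. Total 30564.
Order (2) = (((AB)C)D): (AB): 45×6 by 6×47 → 45×47, cost 45·6·47 = 12690; ((AB)C): 45×47 by 47×36 → 45×36, cost 45·47·36 = 76140; cumulative 88830; (((AB)C)D): 45×36 by 36×42 → 45×42, cost 45·36·42 = 68040; cumulative 156870. Total 156870.
Difference: |30564 − 156870| = 126306.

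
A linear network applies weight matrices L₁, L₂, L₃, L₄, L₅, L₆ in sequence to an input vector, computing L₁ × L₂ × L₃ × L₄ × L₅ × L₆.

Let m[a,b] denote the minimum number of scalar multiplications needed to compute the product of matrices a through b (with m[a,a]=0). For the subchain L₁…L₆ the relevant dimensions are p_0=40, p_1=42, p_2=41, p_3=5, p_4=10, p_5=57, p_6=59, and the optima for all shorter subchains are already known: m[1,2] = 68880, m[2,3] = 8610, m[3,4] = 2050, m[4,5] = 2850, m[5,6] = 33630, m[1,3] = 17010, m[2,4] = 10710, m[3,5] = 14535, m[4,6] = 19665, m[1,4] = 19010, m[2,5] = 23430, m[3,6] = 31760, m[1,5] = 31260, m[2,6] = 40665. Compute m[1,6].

48475

m[1,6] = min over k∈[1,5] of m[1,k]+m[k+1,6]+p_{0}·p_k·p_{6}.
k=1: 0 + 40665 + 40·42·59 = 139785; k=2: 68880 + 31760 + 40·41·59 = 197400; k=3: 17010 + 19665 + 40·5·59 = 48475; k=4: 19010 + 33630 + 40·10·59 = 76240; k=5: 31260 + 0 + 40·57·59 = 165780.
Minimum: 48475 at k=3.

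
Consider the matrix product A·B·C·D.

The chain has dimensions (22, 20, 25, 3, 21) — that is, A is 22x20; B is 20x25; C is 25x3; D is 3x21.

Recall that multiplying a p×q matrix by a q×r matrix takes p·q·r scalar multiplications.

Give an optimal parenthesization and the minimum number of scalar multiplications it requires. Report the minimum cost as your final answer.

4206

Adjacent pairs: AB = 22·20·25 = 11000; BC = 20·25·3 = 1500; CD = 25·3·21 = 1575.
Length 3: A..C: k=1: 0+1500+22·20·3=2820; k=2: 11000+0+22·25·3=12650 → min 2820 | B..D: k=2: 0+1575+20·25·21=12075; k=3: 1500+0+20·3·21=2760 → min 2760.
Length 4: A..D: k=1: 0+2760+22·20·21=12000; k=2: 11000+1575+22·25·21=24125; k=3: 2820+0+22·3·21=4206 → min 4206.
Optimal parenthesization: ((A·(B·C))·D) with cost 4206.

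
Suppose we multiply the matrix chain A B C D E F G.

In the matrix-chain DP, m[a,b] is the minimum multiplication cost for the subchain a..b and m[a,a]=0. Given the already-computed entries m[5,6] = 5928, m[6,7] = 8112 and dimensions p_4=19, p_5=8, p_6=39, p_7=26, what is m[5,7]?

m[5,7] = min over k∈[5,6] of m[5,k]+m[k+1,7]+p_{4}·p_k·p_{7}.
k=5: 0 + 8112 + 19·8·26 = 12064; k=6: 5928 + 0 + 19·39·26 = 25194.
Minimum: 12064 at k=5.

12064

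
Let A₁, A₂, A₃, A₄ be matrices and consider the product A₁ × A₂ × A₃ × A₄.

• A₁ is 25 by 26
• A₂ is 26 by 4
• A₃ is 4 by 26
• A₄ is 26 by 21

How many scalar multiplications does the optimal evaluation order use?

6884

Adjacent pairs: A₁A₂ = 25·26·4 = 2600; A₂A₃ = 26·4·26 = 2704; A₃A₄ = 4·26·21 = 2184.
Length 3: A₁..A₃: k=1: 0+2704+25·26·26=19604; k=2: 2600+0+25·4·26=5200 → min 5200 | A₂..A₄: k=2: 0+2184+26·4·21=4368; k=3: 2704+0+26·26·21=16900 → min 4368.
Length 4: A₁..A₄: k=1: 0+4368+25·26·21=18018; k=2: 2600+2184+25·4·21=6884; k=3: 5200+0+25·26·21=18850 → min 6884.
Optimal order: ((A₁ × A₂) × (A₃ × A₄)) with cost 6884.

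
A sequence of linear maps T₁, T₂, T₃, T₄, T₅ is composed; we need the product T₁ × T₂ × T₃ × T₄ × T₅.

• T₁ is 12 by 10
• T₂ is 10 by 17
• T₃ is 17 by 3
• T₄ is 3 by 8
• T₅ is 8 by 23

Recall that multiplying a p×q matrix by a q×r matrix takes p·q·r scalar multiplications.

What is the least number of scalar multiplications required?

Adjacent pairs: T₁T₂ = 12·10·17 = 2040; T₂T₃ = 10·17·3 = 510; T₃T₄ = 17·3·8 = 408; T₄T₅ = 3·8·23 = 552.
Length 3: T₁..T₃: k=1: 0+510+12·10·3=870; k=2: 2040+0+12·17·3=2652 → min 870 | T₂..T₄: k=2: 0+408+10·17·8=1768; k=3: 510+0+10·3·8=750 → min 750 | T₃..T₅: k=3: 0+552+17·3·23=1725; k=4: 408+0+17·8·23=3536 → min 1725.
Length 4: T₁..T₄: k=1: 0+750+12·10·8=1710; k=2: 2040+408+12·17·8=4080; k=3: 870+0+12·3·8=1158 → min 1158 | T₂..T₅: k=2: 0+1725+10·17·23=5635; k=3: 510+552+10·3·23=1752; k=4: 750+0+10·8·23=2590 → min 1752.
Length 5: T₁..T₅: k=1: 0+1752+12·10·23=4512; k=2: 2040+1725+12·17·23=8457; k=3: 870+552+12·3·23=2250; k=4: 1158+0+12·8·23=3366 → min 2250.
Optimal order: ((T₁ × (T₂ × T₃)) × (T₄ × T₅)) with cost 2250.

2250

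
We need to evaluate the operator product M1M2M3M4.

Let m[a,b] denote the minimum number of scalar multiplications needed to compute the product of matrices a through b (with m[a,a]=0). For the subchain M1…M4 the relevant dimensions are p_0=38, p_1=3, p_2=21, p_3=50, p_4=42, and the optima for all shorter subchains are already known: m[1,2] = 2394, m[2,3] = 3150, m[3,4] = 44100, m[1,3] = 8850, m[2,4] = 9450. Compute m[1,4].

14238

m[1,4] = min over k∈[1,3] of m[1,k]+m[k+1,4]+p_{0}·p_k·p_{4}.
k=1: 0 + 9450 + 38·3·42 = 14238; k=2: 2394 + 44100 + 38·21·42 = 80010; k=3: 8850 + 0 + 38·50·42 = 88650.
Minimum: 14238 at k=1.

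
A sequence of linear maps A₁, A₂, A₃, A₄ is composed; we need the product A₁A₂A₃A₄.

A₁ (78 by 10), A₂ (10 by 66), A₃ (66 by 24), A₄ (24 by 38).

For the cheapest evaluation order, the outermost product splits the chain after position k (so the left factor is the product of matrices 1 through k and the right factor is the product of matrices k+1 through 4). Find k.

Adjacent pairs: A₁A₂ = 78·10·66 = 51480; A₂A₃ = 10·66·24 = 15840; A₃A₄ = 66·24·38 = 60192.
Length 3: A₁..A₃: k=1: 0+15840+78·10·24=34560; k=2: 51480+0+78·66·24=175032 → min 34560 | A₂..A₄: k=2: 0+60192+10·66·38=85272; k=3: 15840+0+10·24·38=24960 → min 24960.
Top-level splits: k=1: (A₁..A₁)·(A₂..A₄) → 0+24960+78·10·38 = 54600; k=2: (A₁..A₂)·(A₃..A₄) → 51480+60192+78·66·38 = 307296; k=3: (A₁..A₃)·(A₄..A₄) → 34560+0+78·24·38 = 105696.
Best split is after A₁, i.e. k = 1.

1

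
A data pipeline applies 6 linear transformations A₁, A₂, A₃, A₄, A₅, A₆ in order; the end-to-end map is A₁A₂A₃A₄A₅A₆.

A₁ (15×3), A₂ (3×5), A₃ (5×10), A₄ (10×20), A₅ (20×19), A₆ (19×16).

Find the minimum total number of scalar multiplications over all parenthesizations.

Adjacent pairs: A₁A₂ = 15·3·5 = 225; A₂A₃ = 3·5·10 = 150; A₃A₄ = 5·10·20 = 1000; A₄A₅ = 10·20·19 = 3800; A₅A₆ = 20·19·16 = 6080.
Length 3: A₁..A₃: k=1: 0+150+15·3·10=600; k=2: 225+0+15·5·10=975 → min 600 | A₂..A₄: k=2: 0+1000+3·5·20=1300; k=3: 150+0+3·10·20=750 → min 750 | A₃..A₅: k=3: 0+3800+5·10·19=4750; k=4: 1000+0+5·20·19=2900 → min 2900 | A₄..A₆: k=4: 0+6080+10·20·16=9280; k=5: 3800+0+10·19·16=6840 → min 6840.
Length 4: A₁..A₄: k=1: 0+750+15·3·20=1650; k=2: 225+1000+15·5·20=2725; k=3: 600+0+15·10·20=3600 → min 1650 | A₂..A₅: k=2: 0+2900+3·5·19=3185; k=3: 150+3800+3·10·19=4520; k=4: 750+0+3·20·19=1890 → min 1890 | A₃..A₆: k=3: 0+6840+5·10·16=7640; k=4: 1000+6080+5·20·16=8680; k=5: 2900+0+5·19·16=4420 → min 4420.
Length 5: A₁..A₅: k=1: 0+1890+15·3·19=2745; k=2: 225+2900+15·5·19=4550; k=3: 600+3800+15·10·19=7250; k=4: 1650+0+15·20·19=7350 → min 2745 | A₂..A₆: k=2: 0+4420+3·5·16=4660; k=3: 150+6840+3·10·16=7470; k=4: 750+6080+3·20·16=7790; k=5: 1890+0+3·19·16=2802 → min 2802.
Length 6: A₁..A₆: k=1: 0+2802+15·3·16=3522; k=2: 225+4420+15·5·16=5845; k=3: 600+6840+15·10·16=9840; k=4: 1650+6080+15·20·16=12530; k=5: 2745+0+15·19·16=7305 → min 3522.
Optimal order: (A₁((((A₂A₃)A₄)A₅)A₆)) with cost 3522.

3522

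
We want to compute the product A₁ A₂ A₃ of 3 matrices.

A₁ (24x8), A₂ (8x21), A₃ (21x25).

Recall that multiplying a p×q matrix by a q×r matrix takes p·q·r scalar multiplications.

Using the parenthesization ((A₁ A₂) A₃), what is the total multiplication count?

16632

(A₁ A₂): 24×8 by 8×21 → 24×21, cost 24·8·21 = 4032
((A₁ A₂) A₃): 24×21 by 21×25 → 24×25, cost 24·21·25 = 12600; cumulative 16632
Total: 16632 scalar multiplications.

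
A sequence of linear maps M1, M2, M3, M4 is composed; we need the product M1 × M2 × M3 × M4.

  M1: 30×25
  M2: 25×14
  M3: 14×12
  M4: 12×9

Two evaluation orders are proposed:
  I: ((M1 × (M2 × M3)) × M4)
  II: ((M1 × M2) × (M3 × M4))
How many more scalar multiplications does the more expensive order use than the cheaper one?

648

Order I = ((M1 × (M2 × M3)) × M4): (M2 × M3): 25×14 by 14×12 → 25×12, cost 25·14·12 = 4200; (M1 × (M2 × M3)): 30×25 by 25×12 → 30×12, cost 30·25·12 = 9000; cumulative 13200; ((M1 × (M2 × M3)) × M4): 30×12 by 12×9 → 30×9, cost 30·12·9 = 3240; cumulative 16440. Total 16440.
Order II = ((M1 × M2) × (M3 × M4)): (M1 × M2): 30×25 by 25×14 → 30×14, cost 30·25·14 = 10500; (M3 × M4): 14×12 by 12×9 → 14×9, cost 14·12·9 = 1512; ((M1 × M2) × (M3 × M4)): 30×14 by 14×9 → 30×9, cost 30·14·9 = 3780; cumulative 15792. Total 15792.
Difference: |16440 − 15792| = 648.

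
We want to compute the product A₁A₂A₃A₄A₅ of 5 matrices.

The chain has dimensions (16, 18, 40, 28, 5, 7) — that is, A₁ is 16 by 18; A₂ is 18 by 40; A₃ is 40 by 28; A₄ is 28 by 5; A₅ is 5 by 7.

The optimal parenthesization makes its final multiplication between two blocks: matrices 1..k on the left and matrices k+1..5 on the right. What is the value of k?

4

Adjacent pairs: A₁A₂ = 16·18·40 = 11520; A₂A₃ = 18·40·28 = 20160; A₃A₄ = 40·28·5 = 5600; A₄A₅ = 28·5·7 = 980.
Length 3: A₁..A₃: k=1: 0+20160+16·18·28=28224; k=2: 11520+0+16·40·28=29440 → min 28224 | A₂..A₄: k=2: 0+5600+18·40·5=9200; k=3: 20160+0+18·28·5=22680 → min 9200 | A₃..A₅: k=3: 0+980+40·28·7=8820; k=4: 5600+0+40·5·7=7000 → min 7000.
Length 4: A₁..A₄: k=1: 0+9200+16·18·5=10640; k=2: 11520+5600+16·40·5=20320; k=3: 28224+0+16·28·5=30464 → min 10640 | A₂..A₅: k=2: 0+7000+18·40·7=12040; k=3: 20160+980+18·28·7=24668; k=4: 9200+0+18·5·7=9830 → min 9830.
Top-level splits: k=1: (A₁..A₁)·(A₂..A₅) → 0+9830+16·18·7 = 11846; k=2: (A₁..A₂)·(A₃..A₅) → 11520+7000+16·40·7 = 23000; k=3: (A₁..A₃)·(A₄..A₅) → 28224+980+16·28·7 = 32340; k=4: (A₁..A₄)·(A₅..A₅) → 10640+0+16·5·7 = 11200.
Best split is after A₄, i.e. k = 4.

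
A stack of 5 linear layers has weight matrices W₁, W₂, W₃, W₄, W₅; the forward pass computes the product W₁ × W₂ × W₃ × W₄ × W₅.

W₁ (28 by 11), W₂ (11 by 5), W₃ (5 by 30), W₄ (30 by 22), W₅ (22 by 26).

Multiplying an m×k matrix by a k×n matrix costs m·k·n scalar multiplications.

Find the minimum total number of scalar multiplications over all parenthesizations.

11340

Adjacent pairs: W₁W₂ = 28·11·5 = 1540; W₂W₃ = 11·5·30 = 1650; W₃W₄ = 5·30·22 = 3300; W₄W₅ = 30·22·26 = 17160.
Length 3: W₁..W₃: k=1: 0+1650+28·11·30=10890; k=2: 1540+0+28·5·30=5740 → min 5740 | W₂..W₄: k=2: 0+3300+11·5·22=4510; k=3: 1650+0+11·30·22=8910 → min 4510 | W₃..W₅: k=3: 0+17160+5·30·26=21060; k=4: 3300+0+5·22·26=6160 → min 6160.
Length 4: W₁..W₄: k=1: 0+4510+28·11·22=11286; k=2: 1540+3300+28·5·22=7920; k=3: 5740+0+28·30·22=24220 → min 7920 | W₂..W₅: k=2: 0+6160+11·5·26=7590; k=3: 1650+17160+11·30·26=27390; k=4: 4510+0+11·22·26=10802 → min 7590.
Length 5: W₁..W₅: k=1: 0+7590+28·11·26=15598; k=2: 1540+6160+28·5·26=11340; k=3: 5740+17160+28·30·26=44740; k=4: 7920+0+28·22·26=23936 → min 11340.
Optimal order: ((W₁ × W₂) × ((W₃ × W₄) × W₅)) with cost 11340.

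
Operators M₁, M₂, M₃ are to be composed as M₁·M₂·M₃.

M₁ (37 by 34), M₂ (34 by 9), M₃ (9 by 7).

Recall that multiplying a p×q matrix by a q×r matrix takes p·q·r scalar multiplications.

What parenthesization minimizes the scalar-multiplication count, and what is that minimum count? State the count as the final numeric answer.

10948

(M₁·(M₂·M₃)): cost 10948.
((M₁·M₂)·M₃): cost 13653.
Optimal: (M₁·(M₂·M₃)) with cost 10948.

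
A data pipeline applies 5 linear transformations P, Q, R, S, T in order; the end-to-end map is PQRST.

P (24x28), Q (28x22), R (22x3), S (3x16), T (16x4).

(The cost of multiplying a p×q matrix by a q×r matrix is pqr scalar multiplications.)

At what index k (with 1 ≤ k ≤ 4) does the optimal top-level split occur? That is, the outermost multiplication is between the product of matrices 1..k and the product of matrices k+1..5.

Adjacent pairs: PQ = 24·28·22 = 14784; QR = 28·22·3 = 1848; RS = 22·3·16 = 1056; ST = 3·16·4 = 192.
Length 3: P..R: k=1: 0+1848+24·28·3=3864; k=2: 14784+0+24·22·3=16368 → min 3864 | Q..S: k=2: 0+1056+28·22·16=10912; k=3: 1848+0+28·3·16=3192 → min 3192 | R..T: k=3: 0+192+22·3·4=456; k=4: 1056+0+22·16·4=2464 → min 456.
Length 4: P..S: k=1: 0+3192+24·28·16=13944; k=2: 14784+1056+24·22·16=24288; k=3: 3864+0+24·3·16=5016 → min 5016 | Q..T: k=2: 0+456+28·22·4=2920; k=3: 1848+192+28·3·4=2376; k=4: 3192+0+28·16·4=4984 → min 2376.
Top-level splits: k=1: (P..P)·(Q..T) → 0+2376+24·28·4 = 5064; k=2: (P..Q)·(R..T) → 14784+456+24·22·4 = 17352; k=3: (P..R)·(S..T) → 3864+192+24·3·4 = 4344; k=4: (P..S)·(T..T) → 5016+0+24·16·4 = 6552.
Best split is after R, i.e. k = 3.

3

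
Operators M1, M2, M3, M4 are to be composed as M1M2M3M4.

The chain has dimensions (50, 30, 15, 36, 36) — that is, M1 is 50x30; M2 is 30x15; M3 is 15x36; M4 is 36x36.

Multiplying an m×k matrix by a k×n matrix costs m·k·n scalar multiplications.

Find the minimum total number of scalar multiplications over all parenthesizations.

68940

Adjacent pairs: M1M2 = 50·30·15 = 22500; M2M3 = 30·15·36 = 16200; M3M4 = 15·36·36 = 19440.
Length 3: M1..M3: k=1: 0+16200+50·30·36=70200; k=2: 22500+0+50·15·36=49500 → min 49500 | M2..M4: k=2: 0+19440+30·15·36=35640; k=3: 16200+0+30·36·36=55080 → min 35640.
Length 4: M1..M4: k=1: 0+35640+50·30·36=89640; k=2: 22500+19440+50·15·36=68940; k=3: 49500+0+50·36·36=114300 → min 68940.
Optimal order: ((M1M2)(M3M4)) with cost 68940.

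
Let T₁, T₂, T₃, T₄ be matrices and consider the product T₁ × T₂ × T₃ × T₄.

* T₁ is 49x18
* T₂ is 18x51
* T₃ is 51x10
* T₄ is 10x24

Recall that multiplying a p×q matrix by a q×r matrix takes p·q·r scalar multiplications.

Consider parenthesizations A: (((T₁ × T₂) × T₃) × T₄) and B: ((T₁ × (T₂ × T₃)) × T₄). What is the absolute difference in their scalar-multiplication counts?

51972

Order A = (((T₁ × T₂) × T₃) × T₄): (T₁ × T₂): 49×18 by 18×51 → 49×51, cost 49·18·51 = 44982; ((T₁ × T₂) × T₃): 49×51 by 51×10 → 49×10, cost 49·51·10 = 24990; cumulative 69972; (((T₁ × T₂) × T₃) × T₄): 49×10 by 10×24 → 49×24, cost 49·10·24 = 11760; cumulative 81732. Total 81732.
Order B = ((T₁ × (T₂ × T₃)) × T₄): (T₂ × T₃): 18×51 by 51×10 → 18×10, cost 18·51·10 = 9180; (T₁ × (T₂ × T₃)): 49×18 by 18×10 → 49×10, cost 49·18·10 = 8820; cumulative 18000; ((T₁ × (T₂ × T₃)) × T₄): 49×10 by 10×24 → 49×24, cost 49·10·24 = 11760; cumulative 29760. Total 29760.
Difference: |81732 − 29760| = 51972.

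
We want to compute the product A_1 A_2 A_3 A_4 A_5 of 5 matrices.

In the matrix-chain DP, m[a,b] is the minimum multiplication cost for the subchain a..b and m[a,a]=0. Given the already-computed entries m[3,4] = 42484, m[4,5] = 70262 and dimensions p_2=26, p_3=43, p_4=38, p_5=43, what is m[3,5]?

m[3,5] = min over k∈[3,4] of m[3,k]+m[k+1,5]+p_{2}·p_k·p_{5}.
k=3: 0 + 70262 + 26·43·43 = 118336; k=4: 42484 + 0 + 26·38·43 = 84968.
Minimum: 84968 at k=4.

84968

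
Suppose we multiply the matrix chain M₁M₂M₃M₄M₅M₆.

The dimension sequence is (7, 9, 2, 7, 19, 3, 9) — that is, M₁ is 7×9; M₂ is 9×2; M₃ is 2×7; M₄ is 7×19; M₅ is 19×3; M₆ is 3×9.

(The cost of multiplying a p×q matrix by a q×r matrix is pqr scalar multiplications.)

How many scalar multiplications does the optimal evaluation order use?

Adjacent pairs: M₁M₂ = 7·9·2 = 126; M₂M₃ = 9·2·7 = 126; M₃M₄ = 2·7·19 = 266; M₄M₅ = 7·19·3 = 399; M₅M₆ = 19·3·9 = 513.
Length 3: M₁..M₃: k=1: 0+126+7·9·7=567; k=2: 126+0+7·2·7=224 → min 224 | M₂..M₄: k=2: 0+266+9·2·19=608; k=3: 126+0+9·7·19=1323 → min 608 | M₃..M₅: k=3: 0+399+2·7·3=441; k=4: 266+0+2·19·3=380 → min 380 | M₄..M₆: k=4: 0+513+7·19·9=1710; k=5: 399+0+7·3·9=588 → min 588.
Length 4: M₁..M₄: k=1: 0+608+7·9·19=1805; k=2: 126+266+7·2·19=658; k=3: 224+0+7·7·19=1155 → min 658 | M₂..M₅: k=2: 0+380+9·2·3=434; k=3: 126+399+9·7·3=714; k=4: 608+0+9·19·3=1121 → min 434 | M₃..M₆: k=3: 0+588+2·7·9=714; k=4: 266+513+2·19·9=1121; k=5: 380+0+2·3·9=434 → min 434.
Length 5: M₁..M₅: k=1: 0+434+7·9·3=623; k=2: 126+380+7·2·3=548; k=3: 224+399+7·7·3=770; k=4: 658+0+7·19·3=1057 → min 548 | M₂..M₆: k=2: 0+434+9·2·9=596; k=3: 126+588+9·7·9=1281; k=4: 608+513+9·19·9=2660; k=5: 434+0+9·3·9=677 → min 596.
Length 6: M₁..M₆: k=1: 0+596+7·9·9=1163; k=2: 126+434+7·2·9=686; k=3: 224+588+7·7·9=1253; k=4: 658+513+7·19·9=2368; k=5: 548+0+7·3·9=737 → min 686.
Optimal order: ((M₁M₂)(((M₃M₄)M₅)M₆)) with cost 686.

686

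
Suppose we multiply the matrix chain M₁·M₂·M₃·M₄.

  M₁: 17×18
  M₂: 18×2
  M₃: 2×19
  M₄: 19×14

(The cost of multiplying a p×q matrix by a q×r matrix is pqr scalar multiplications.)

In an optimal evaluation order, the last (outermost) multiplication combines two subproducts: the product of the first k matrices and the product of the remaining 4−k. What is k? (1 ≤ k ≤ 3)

Adjacent pairs: M₁M₂ = 17·18·2 = 612; M₂M₃ = 18·2·19 = 684; M₃M₄ = 2·19·14 = 532.
Length 3: M₁..M₃: k=1: 0+684+17·18·19=6498; k=2: 612+0+17·2·19=1258 → min 1258 | M₂..M₄: k=2: 0+532+18·2·14=1036; k=3: 684+0+18·19·14=5472 → min 1036.
Top-level splits: k=1: (M₁..M₁)·(M₂..M₄) → 0+1036+17·18·14 = 5320; k=2: (M₁..M₂)·(M₃..M₄) → 612+532+17·2·14 = 1620; k=3: (M₁..M₃)·(M₄..M₄) → 1258+0+17·19·14 = 5780.
Best split is after M₂, i.e. k = 2.

2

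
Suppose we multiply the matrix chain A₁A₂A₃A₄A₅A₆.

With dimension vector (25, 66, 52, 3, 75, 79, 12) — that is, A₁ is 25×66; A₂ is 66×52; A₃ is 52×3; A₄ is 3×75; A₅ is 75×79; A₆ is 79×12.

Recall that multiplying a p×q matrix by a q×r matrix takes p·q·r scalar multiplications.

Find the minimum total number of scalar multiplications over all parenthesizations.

36765

Adjacent pairs: A₁A₂ = 25·66·52 = 85800; A₂A₃ = 66·52·3 = 10296; A₃A₄ = 52·3·75 = 11700; A₄A₅ = 3·75·79 = 17775; A₅A₆ = 75·79·12 = 71100.
Length 3: A₁..A₃: k=1: 0+10296+25·66·3=15246; k=2: 85800+0+25·52·3=89700 → min 15246 | A₂..A₄: k=2: 0+11700+66·52·75=269100; k=3: 10296+0+66·3·75=25146 → min 25146 | A₃..A₅: k=3: 0+17775+52·3·79=30099; k=4: 11700+0+52·75·79=319800 → min 30099 | A₄..A₆: k=4: 0+71100+3·75·12=73800; k=5: 17775+0+3·79·12=20619 → min 20619.
Length 4: A₁..A₄: k=1: 0+25146+25·66·75=148896; k=2: 85800+11700+25·52·75=195000; k=3: 15246+0+25·3·75=20871 → min 20871 | A₂..A₅: k=2: 0+30099+66·52·79=301227; k=3: 10296+17775+66·3·79=43713; k=4: 25146+0+66·75·79=416196 → min 43713 | A₃..A₆: k=3: 0+20619+52·3·12=22491; k=4: 11700+71100+52·75·12=129600; k=5: 30099+0+52·79·12=79395 → min 22491.
Length 5: A₁..A₅: k=1: 0+43713+25·66·79=174063; k=2: 85800+30099+25·52·79=218599; k=3: 15246+17775+25·3·79=38946; k=4: 20871+0+25·75·79=168996 → min 38946 | A₂..A₆: k=2: 0+22491+66·52·12=63675; k=3: 10296+20619+66·3·12=33291; k=4: 25146+71100+66·75·12=155646; k=5: 43713+0+66·79·12=106281 → min 33291.
Length 6: A₁..A₆: k=1: 0+33291+25·66·12=53091; k=2: 85800+22491+25·52·12=123891; k=3: 15246+20619+25·3·12=36765; k=4: 20871+71100+25·75·12=114471; k=5: 38946+0+25·79·12=62646 → min 36765.
Optimal order: ((A₁(A₂A₃))((A₄A₅)A₆)) with cost 36765.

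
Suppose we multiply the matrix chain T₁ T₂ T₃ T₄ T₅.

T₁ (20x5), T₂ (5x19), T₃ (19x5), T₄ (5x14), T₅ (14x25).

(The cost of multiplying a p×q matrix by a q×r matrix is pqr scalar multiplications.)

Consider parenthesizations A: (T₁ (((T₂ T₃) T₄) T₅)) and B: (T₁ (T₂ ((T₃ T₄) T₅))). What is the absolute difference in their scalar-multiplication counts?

7780

Order A = (T₁ (((T₂ T₃) T₄) T₅)): (T₂ T₃): 5×19 by 19×5 → 5×5, cost 5·19·5 = 475; ((T₂ T₃) T₄): 5×5 by 5×14 → 5×14, cost 5·5·14 = 350; cumulative 825; (((T₂ T₃) T₄) T₅): 5×14 by 14×25 → 5×25, cost 5·14·25 = 1750; cumulative 2575; (T₁ (((T₂ T₃) T₄) T₅)): 20×5 by 5×25 → 20×25, cost 20·5·25 = 2500; cumulative 5075. Total 5075.
Order B = (T₁ (T₂ ((T₃ T₄) T₅))): (T₃ T₄): 19×5 by 5×14 → 19×14, cost 19·5·14 = 1330; ((T₃ T₄) T₅): 19×14 by 14×25 → 19×25, cost 19·14·25 = 6650; cumulative 7980; (T₂ ((T₃ T₄) T₅)): 5×19 by 19×25 → 5×25, cost 5·19·25 = 2375; cumulative 10355; (T₁ (T₂ ((T₃ T₄) T₅))): 20×5 by 5×25 → 20×25, cost 20·5·25 = 2500; cumulative 12855. Total 12855.
Difference: |5075 − 12855| = 7780.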